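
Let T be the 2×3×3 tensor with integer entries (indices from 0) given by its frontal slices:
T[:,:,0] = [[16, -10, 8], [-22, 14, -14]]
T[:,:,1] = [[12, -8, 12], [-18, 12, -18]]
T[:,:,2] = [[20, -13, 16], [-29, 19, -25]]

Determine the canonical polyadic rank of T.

2

Lower bound: in the mode-1 unfolding of T (rows indexed by i, columns by (j,k)) the 2×2 minor on rows i ∈ {0, 1}, columns (j,k) ∈ {(0,0), (0,1)} is det [[16, 12], [-22, -18]] = -24 ≠ 0, so that unfolding has rank ≥ 2 and hence rank(T) ≥ 2 (CP rank is at least every unfolding rank, though it can be larger).
Upper bound: with S_k = T[:,:,k], the two rank-1 terms a₁b₁ᵀ, a₂b₂ᵀ are the rank-1 members of the pencil x·S₀ + y·S₁.
The 2×2 minor of x·S₀ + y·S₁ on rows {0,1}, columns {0,1} is 4·x² + 4·xy = 4·(x + y)(x), vanishing at (x:y) = (1:-1) and (0:1).
M₁ = S₀ − S₁ = [[4, -2, -4], [-4, 2, 4]] = 2·(1, -1)(2, -1, -2)ᵀ and M₂ = S₁ = [[12, -8, 12], [-18, 12, -18]] = 2·(2, -3)(3, -2, 3)ᵀ, so take a₁ = (1, -1), b₁ = (2, -1, -2), a₂ = (2, -3), b₂ = (3, -2, 3).
Each slice is an integer combination of E₁ = a₁b₁ᵀ and E₂ = a₂b₂ᵀ: S₀ = 2·E₁ + 2·E₂, S₁ = 2·E₂, S₂ = E₁ + 3·E₂; reading off coefficients, c₁ = (2, 0, 1) and c₂ = (2, 2, 3).
Hence T = (1, -1) ⊗ (2, -1, -2) ⊗ (2, 0, 1) + (2, -3) ⊗ (3, -2, 3) ⊗ (2, 2, 3), so rank(T) ≤ 2.
These bounds meet, so rank(T) = 2.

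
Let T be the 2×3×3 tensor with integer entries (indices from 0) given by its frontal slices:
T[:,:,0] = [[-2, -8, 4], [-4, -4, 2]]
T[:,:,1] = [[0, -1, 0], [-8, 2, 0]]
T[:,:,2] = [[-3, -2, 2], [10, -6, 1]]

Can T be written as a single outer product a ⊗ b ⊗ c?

No

The mode-3 unfolding of T (rows indexed by k, columns by (i,j) = (0,0), (0,1), (0,2), (1,0), (1,1), (1,2)) is [[-2, -8, 4, -4, -4, 2], [0, -1, 0, -8, 2, 0], [-3, -2, 2, 10, -6, 1]].
There the 3×3 minor on rows k ∈ {0, 1, 2}, columns (i,j) ∈ {(0,0), (0,1), (0,2)} is det [[-2, -8, 4], [0, -1, 0], [-3, -2, 2]] = -8 ≠ 0, so this unfolding has rank ≥ 3; CP rank is at least every unfolding rank, so rank(T) ≥ 3.
In particular rank(T) ≥ 3 > 1, so T is not rank-1.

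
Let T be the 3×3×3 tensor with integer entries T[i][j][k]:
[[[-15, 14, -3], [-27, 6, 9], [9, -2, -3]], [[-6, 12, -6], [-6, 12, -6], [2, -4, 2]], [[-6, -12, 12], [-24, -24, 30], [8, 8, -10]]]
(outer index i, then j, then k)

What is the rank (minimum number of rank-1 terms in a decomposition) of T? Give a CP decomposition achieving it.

rank(T) = 2

Lower bound: the mode-1 unfolding of T (rows indexed by i, columns by (j,k) = (0,0), (0,1), (0,2), (1,0), (1,1), (1,2), (2,0), (2,1), (2,2)) is [[-15, 14, -3, -27, 6, 9, 9, -2, -3], [-6, 12, -6, -6, 12, -6, 2, -4, 2], [-6, -12, 12, -24, -24, 30, 8, 8, -10]].
There the 2×2 minor on rows i ∈ {0, 1}, columns (j,k) ∈ {(0,0), (0,1)} is det [[-15, 14], [-6, 12]] = -96 ≠ 0, so this unfolding has rank ≥ 2; CP rank is at least every unfolding rank, so rank(T) ≥ 2. (Unfolding ranks only ever bound the CP rank from below — rank(T) can be strictly larger than all of them — so the matching upper bound has to come from an explicit 2-term decomposition.)
Upper bound — finding two terms. Write S_k = T[:,:,k] for the frontal slices: S₀ = [[-15, -27, 9], [-6, -6, 2], [-6, -24, 8]], S₁ = [[14, 6, -2], [12, 12, -4], [-12, -24, 8]], S₂ = [[-3, 9, -3], [-6, -6, 2], [12, 30, -10]].
If T = a₁ ⊗ b₁ ⊗ c₁ + a₂ ⊗ b₂ ⊗ c₂ then each S_k = c₁[k]·a₁b₁ᵀ + c₂[k]·a₂b₂ᵀ. S₀ and S₁ are linearly independent, so a₁b₁ᵀ and a₂b₂ᵀ must span the same plane of matrices: they are the rank-1 matrices of the form x·S₀ + y·S₁.
The 2×2 minor of x·S₀ + y·S₁ on rows {0,1}, columns {0,1} is −72·x² + 96·xy + 96·y² = (-24)·(x − 2·y)(3·x + 2·y), vanishing at (x:y) = (2:1) and (2:-3).
M₁ = 2·S₀ + S₁ = [[-16, -48, 16], [0, 0, 0], [-24, -72, 24]] = (-8)·[2, 0, 3][1, 3, -1]ᵀ and M₂ = 2·S₀ − 3·S₁ = [[-72, -72, 24], [-48, -48, 16], [24, 24, -8]] = (-8)·[3, 2, -1][3, 3, -1]ᵀ, so take a₁ = [2, 0, 3], b₁ = [1, 3, -1], a₂ = [3, 2, -1], b₂ = [3, 3, -1].
Each slice is an integer combination of E₁ = a₁b₁ᵀ and E₂ = a₂b₂ᵀ: S₀ = −3·E₁ − E₂, S₁ = −2·E₁ + 2·E₂, S₂ = 3·E₁ − E₂; reading off coefficients, c₁ = [-3, -2, 3] and c₂ = [-1, 2, -1].
Hence T = [2, 0, 3] ⊗ [1, 3, -1] ⊗ [-3, -2, 3] + [3, 2, -1] ⊗ [3, 3, -1] ⊗ [-1, 2, -1], so rank(T) ≤ 2.
These bounds meet, so rank(T) = 2.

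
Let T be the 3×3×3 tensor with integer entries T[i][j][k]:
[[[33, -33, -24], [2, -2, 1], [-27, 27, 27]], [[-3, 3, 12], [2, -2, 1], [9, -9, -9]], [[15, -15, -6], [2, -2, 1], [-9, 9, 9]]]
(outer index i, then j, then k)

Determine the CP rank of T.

2

Lower bound: the mode-3 unfolding of T (rows indexed by k, columns by (i,j) = (0,0), (0,1), (0,2), (1,0), (1,1), (1,2), (2,0), (2,1), (2,2)) is [[33, 2, -27, -3, 2, 9, 15, 2, -9], [-33, -2, 27, 3, -2, -9, -15, -2, 9], [-24, 1, 27, 12, 1, -9, -6, 1, 9]].
There the 2×2 minor on rows k ∈ {0, 2}, columns (i,j) ∈ {(0,0), (0,1)} is det [[33, 2], [-24, 1]] = 81 ≠ 0, so this unfolding has rank ≥ 2; CP rank is at least every unfolding rank, so rank(T) ≥ 2. (This is only a lower bound: in general the CP rank may exceed every unfolding rank, so we still need to exhibit 2 rank-1 terms summing to T.)
Upper bound — finding two terms. Write S_k = T[:,:,k] for the frontal slices: S₀ = [[33, 2, -27], [-3, 2, 9], [15, 2, -9]], S₁ = [[-33, -2, 27], [3, -2, -9], [-15, -2, 9]], S₂ = [[-24, 1, 27], [12, 1, -9], [-6, 1, 9]].
If T = a₁ ⊗ b₁ ⊗ c₁ + a₂ ⊗ b₂ ⊗ c₂ then each S_k = c₁[k]·a₁b₁ᵀ + c₂[k]·a₂b₂ᵀ. S₀ and S₂ are linearly independent, so a₁b₁ᵀ and a₂b₂ᵀ must span the same plane of matrices: they are the rank-1 matrices of the form x·S₀ + y·S₂.
The 2×2 minor of x·S₀ + y·S₂ on rows {0,1}, columns {0,1} is 72·x² − 36·xy − 36·y² = 36·(x − y)(2·x + y), vanishing at (x:y) = (1:1) and (1:-2).
M₁ = S₀ + S₂ = [[9, 3, 0], [9, 3, 0], [9, 3, 0]] = 3·[1, 1, 1][3, 1, 0]ᵀ and M₂ = S₀ − 2·S₂ = [[81, 0, -81], [-27, 0, 27], [27, 0, -27]] = 27·[3, -1, 1][1, 0, -1]ᵀ, so take a₁ = [1, 1, 1], b₁ = [3, 1, 0], a₂ = [3, -1, 1], b₂ = [1, 0, -1].
Each slice is an integer combination of E₁ = a₁b₁ᵀ and E₂ = a₂b₂ᵀ: S₀ = 2·E₁ + 9·E₂, S₁ = −2·E₁ − 9·E₂, S₂ = E₁ − 9·E₂; reading off coefficients, c₁ = [2, -2, 1] and c₂ = [9, -9, -9].
Hence T = [1, 1, 1] ⊗ [3, 1, 0] ⊗ [2, -2, 1] + [3, -1, 1] ⊗ [1, 0, -1] ⊗ [9, -9, -9], so rank(T) ≤ 2.
These bounds meet, so rank(T) = 2.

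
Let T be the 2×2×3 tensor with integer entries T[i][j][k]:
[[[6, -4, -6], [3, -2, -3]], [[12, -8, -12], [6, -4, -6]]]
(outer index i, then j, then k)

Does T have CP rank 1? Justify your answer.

Yes

If T = a ∘ b ∘ c then every fibre of T is a multiple of the corresponding factor, so read the factors off the fibres through the nonzero entry T[0,0,0] = 6.
The mode-1 fibre T[:,0,0] = [6, 12] gives a = [1, 2] (primitive direction); the mode-2 fibre T[0,:,0] = [6, 3] gives b = [2, 1]; then c[k] = T[0,0,k] / (a[0]·b[0]) = [6, -4, -6] / 2 = [3, -2, -3].
Expanding [1, 2] ∘ [2, 1] ∘ [3, -2, -3] reproduces all 12 entries of T, so T = [1, 2] ∘ [2, 1] ∘ [3, -2, -3] and rank(T) ≤ 1.
Equivalently every frontal slice T[:,:,k] is c[k] times the rank-1 matrix [1, 2] ∘ [2, 1]. So T has rank 1 (it is nonzero).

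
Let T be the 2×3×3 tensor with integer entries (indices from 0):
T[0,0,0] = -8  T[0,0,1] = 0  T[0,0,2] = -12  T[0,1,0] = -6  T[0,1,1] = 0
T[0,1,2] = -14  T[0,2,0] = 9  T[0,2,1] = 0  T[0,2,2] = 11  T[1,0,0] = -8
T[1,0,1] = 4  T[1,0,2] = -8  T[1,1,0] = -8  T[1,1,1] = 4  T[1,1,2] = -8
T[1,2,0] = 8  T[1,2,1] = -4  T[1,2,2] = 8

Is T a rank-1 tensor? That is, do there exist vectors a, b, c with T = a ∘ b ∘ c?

The mode-3 unfolding of T (rows indexed by k, columns by (i,j) = (0,0), (0,1), (0,2), (1,0), (1,1), (1,2)) is [[-8, -6, 9, -8, -8, 8], [0, 0, 0, 4, 4, -4], [-12, -14, 11, -8, -8, 8]].
There the 3×3 minor on rows k ∈ {0, 1, 2}, columns (i,j) ∈ {(0,0), (0,1), (1,0)} is det [[-8, -6, -8], [0, 0, 4], [-12, -14, -8]] = -160 ≠ 0, so this unfolding has rank ≥ 3; CP rank is at least every unfolding rank, so rank(T) ≥ 3.
In particular rank(T) ≥ 3 > 1, so T is not rank-1.

No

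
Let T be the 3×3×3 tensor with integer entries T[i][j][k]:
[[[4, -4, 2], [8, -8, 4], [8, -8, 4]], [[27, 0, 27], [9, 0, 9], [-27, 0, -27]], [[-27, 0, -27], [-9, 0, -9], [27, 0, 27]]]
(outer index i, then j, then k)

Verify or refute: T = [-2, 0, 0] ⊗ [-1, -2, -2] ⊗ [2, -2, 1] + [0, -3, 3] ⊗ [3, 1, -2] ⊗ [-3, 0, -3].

Reconstruct entry (1,2,0) from the claimed factors: Σₗ aₗ[1]bₗ[2]cₗ[0] = (0)·(-2)·(2) + (-3)·(-2)·(-3) = -18, but T[1,2,0] = -27. The claim is false.

No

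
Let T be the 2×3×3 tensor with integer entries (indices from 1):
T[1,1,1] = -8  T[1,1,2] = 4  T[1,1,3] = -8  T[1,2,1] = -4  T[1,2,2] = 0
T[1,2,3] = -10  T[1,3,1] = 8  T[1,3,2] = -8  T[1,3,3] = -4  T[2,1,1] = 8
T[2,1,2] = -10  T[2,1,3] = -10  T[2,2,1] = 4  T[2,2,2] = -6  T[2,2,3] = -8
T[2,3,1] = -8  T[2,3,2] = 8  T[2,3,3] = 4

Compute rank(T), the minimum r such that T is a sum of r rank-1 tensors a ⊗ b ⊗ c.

Lower bound: the mode-3 unfolding of T (rows indexed by k, columns by (i,j) = (1,1), (1,2), (1,3), (2,1), (2,2), (2,3)) is [[-8, -4, 8, 8, 4, -8], [4, 0, -8, -10, -6, 8], [-8, -10, -4, -10, -8, 4]].
There the 2×2 minor on rows k ∈ {1, 2}, columns (i,j) ∈ {(1,1), (1,2)} is det [[-8, -4], [4, 0]] = 16 ≠ 0, so this unfolding has rank ≥ 2; CP rank is at least every unfolding rank, so rank(T) ≥ 2. (Unfolding ranks only ever bound the CP rank from below — rank(T) can be strictly larger than all of them — so the matching upper bound has to come from an explicit 2-term decomposition.)
Upper bound — finding two terms. Write S_k = T[:,:,k] for the frontal slices: S₁ = [[-8, -4, 8], [8, 4, -8]], S₂ = [[4, 0, -8], [-10, -6, 8]], S₃ = [[-8, -10, -4], [-10, -8, 4]].
If T = a₁ ⊗ b₁ ⊗ c₁ + a₂ ⊗ b₂ ⊗ c₂ then each S_k = c₁[k]·a₁b₁ᵀ + c₂[k]·a₂b₂ᵀ. S₁ and S₂ are linearly independent, so a₁b₁ᵀ and a₂b₂ᵀ must span the same plane of matrices: they are the rank-1 matrices of the form x·S₁ + y·S₂.
The 2×2 minor of x·S₁ + y·S₂ on rows {1,2}, columns {1,2} is 24·xy − 24·y² = 24·(x − y)(y), vanishing at (x:y) = (1:1) and (1:0).
M₁ = S₁ + S₂ = [[-4, -4, 0], [-2, -2, 0]] = (-2)·[2, 1][1, 1, 0]ᵀ and M₂ = S₁ = [[-8, -4, 8], [8, 4, -8]] = (-4)·[1, -1][2, 1, -2]ᵀ, so take a₁ = [2, 1], b₁ = [1, 1, 0], a₂ = [1, -1], b₂ = [2, 1, -2].
Each slice is an integer combination of E₁ = a₁b₁ᵀ and E₂ = a₂b₂ᵀ: S₁ = −4·E₂, S₂ = −2·E₁ + 4·E₂, S₃ = −6·E₁ + 2·E₂; reading off coefficients, c₁ = [0, -2, -6] and c₂ = [-4, 4, 2].
Hence T = [2, 1] ⊗ [1, 1, 0] ⊗ [0, -2, -6] + [1, -1] ⊗ [2, 1, -2] ⊗ [-4, 4, 2], so rank(T) ≤ 2.
These bounds meet, so rank(T) = 2.

2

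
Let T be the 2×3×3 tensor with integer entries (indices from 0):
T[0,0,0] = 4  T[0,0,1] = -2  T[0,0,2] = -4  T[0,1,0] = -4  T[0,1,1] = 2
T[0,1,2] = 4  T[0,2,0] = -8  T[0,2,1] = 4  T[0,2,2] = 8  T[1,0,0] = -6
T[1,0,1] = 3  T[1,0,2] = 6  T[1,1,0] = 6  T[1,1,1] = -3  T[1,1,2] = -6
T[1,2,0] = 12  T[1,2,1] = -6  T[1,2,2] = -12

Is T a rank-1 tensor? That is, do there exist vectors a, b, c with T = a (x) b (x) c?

Yes

The mode-1 fibre T[:,0,0] = [4, -6] gives a = [2, -3] (primitive direction); the mode-2 fibre T[0,:,0] = [4, -4, -8] gives b = [1, -1, -2]; then c[k] = T[0,0,k] / (a[0]·b[0]) = [4, -2, -4] / 2 = [2, -1, -2].
Expanding [2, -3] (x) [1, -1, -2] (x) [2, -1, -2] reproduces all 18 entries of T, so T = [2, -3] (x) [1, -1, -2] (x) [2, -1, -2] and rank(T) ≤ 1.
Equivalently every frontal slice T[:,:,k] is c[k] times the rank-1 matrix [2, -3] (x) [1, -1, -2]. So T has rank 1 (it is nonzero).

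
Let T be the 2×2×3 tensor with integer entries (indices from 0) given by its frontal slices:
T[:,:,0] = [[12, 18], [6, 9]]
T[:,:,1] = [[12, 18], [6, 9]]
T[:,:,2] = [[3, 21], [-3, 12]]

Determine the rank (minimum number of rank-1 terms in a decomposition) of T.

Lower bound: the mode-1 unfolding of T (rows indexed by i, columns by (j,k) = (0,0), (0,1), (0,2), (1,0), (1,1), (1,2)) is [[12, 12, 3, 18, 18, 21], [6, 6, -3, 9, 9, 12]].
There the 2×2 minor on rows i ∈ {0, 1}, columns (j,k) ∈ {(0,0), (0,2)} is det [[12, 3], [6, -3]] = -54 ≠ 0, so this unfolding has rank ≥ 2; CP rank is at least every unfolding rank, so rank(T) ≥ 2. (This is only a lower bound: in general the CP rank may exceed every unfolding rank, so we still need to exhibit 2 rank-1 terms summing to T.)
Upper bound — finding two terms. Write S_k = T[:,:,k] for the frontal slices: S₀ = [[12, 18], [6, 9]], S₁ = [[12, 18], [6, 9]], S₂ = [[3, 21], [-3, 12]].
If T = a₁ ∘ b₁ ∘ c₁ + a₂ ∘ b₂ ∘ c₂ then each S_k = c₁[k]·a₁b₁ᵀ + c₂[k]·a₂b₂ᵀ. S₀ and S₂ are linearly independent, so a₁b₁ᵀ and a₂b₂ᵀ must span the same plane of matrices: they are the rank-1 matrices of the form x·S₀ + y·S₂.
det(x·S₀ + y·S₂) is 99·xy + 99·y² = 99·(y)(x + y), vanishing at (x:y) = (1:0) and (1:-1).
M₁ = S₀ = [[12, 18], [6, 9]] = 3·[2, 1][2, 3]ᵀ and M₂ = S₀ − S₂ = [[9, -3], [9, -3]] = 3·[1, 1][3, -1]ᵀ, so take a₁ = [2, 1], b₁ = [2, 3], a₂ = [1, 1], b₂ = [3, -1].
Each slice is an integer combination of E₁ = a₁b₁ᵀ and E₂ = a₂b₂ᵀ: S₀ = 3·E₁, S₁ = 3·E₁, S₂ = 3·E₁ − 3·E₂; reading off coefficients, c₁ = [3, 3, 3] and c₂ = [0, 0, -3].
Hence T = [2, 1] ∘ [2, 3] ∘ [3, 3, 3] + [1, 1] ∘ [3, -1] ∘ [0, 0, -3], so rank(T) ≤ 2.
These bounds meet, so rank(T) = 2.

2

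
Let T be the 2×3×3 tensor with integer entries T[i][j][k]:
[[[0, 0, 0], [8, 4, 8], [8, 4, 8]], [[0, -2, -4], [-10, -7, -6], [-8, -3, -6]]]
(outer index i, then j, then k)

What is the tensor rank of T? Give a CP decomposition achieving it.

rank(T) = 3

Lower bound: in the mode-2 unfolding of T (rows indexed by j, columns by (i,k)) the 3×3 minor on rows j ∈ {0, 1, 2}, columns (i,k) ∈ {(0,0), (1,0), (1,1)} is det [[0, 0, -2], [8, -10, -7], [8, -8, -3]] = -32 ≠ 0, so that unfolding has rank ≥ 3 and hence rank(T) ≥ 3 (CP rank is at least every unfolding rank, though it can be larger).
Upper bound: T is a sum of 3 rank-1 terms, T = [0, 1] ∘ [0, 1, 0] ∘ [-2, -2, 4] + [0, 1] ∘ [2, 1, -1] ∘ [0, -1, -2] + [1, -1] ∘ [0, 1, 1] ∘ [8, 4, 8] (one valid choice — decompositions are not unique — normalised so each a, b is primitive with positive first nonzero entry; check it by expanding all entries), so rank(T) ≤ 3.
These bounds meet, so rank(T) = 3.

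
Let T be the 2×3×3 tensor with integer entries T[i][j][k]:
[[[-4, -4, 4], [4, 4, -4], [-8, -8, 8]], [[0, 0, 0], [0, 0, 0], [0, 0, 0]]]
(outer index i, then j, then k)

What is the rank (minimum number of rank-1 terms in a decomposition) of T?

Lower bound: T ≠ 0 (e.g. T[0,0,0] = -4), so rank(T) ≥ 1.
Upper bound: the mode-1 fibre T[:,0,0] = [-4, 0] gives a = [1, 0] (primitive direction); the mode-2 fibre T[0,:,0] = [-4, 4, -8] gives b = [1, -1, 2]; then c[k] = T[0,0,k] / (a[0]·b[0]) = [-4, -4, 4] / 1 = [-4, -4, 4].
Expanding [1, 0] ⊗ [1, -1, 2] ⊗ [-4, -4, 4] reproduces all 18 entries of T, so T = [1, 0] ⊗ [1, -1, 2] ⊗ [-4, -4, 4] and rank(T) ≤ 1.
These bounds meet, so rank(T) = 1.

1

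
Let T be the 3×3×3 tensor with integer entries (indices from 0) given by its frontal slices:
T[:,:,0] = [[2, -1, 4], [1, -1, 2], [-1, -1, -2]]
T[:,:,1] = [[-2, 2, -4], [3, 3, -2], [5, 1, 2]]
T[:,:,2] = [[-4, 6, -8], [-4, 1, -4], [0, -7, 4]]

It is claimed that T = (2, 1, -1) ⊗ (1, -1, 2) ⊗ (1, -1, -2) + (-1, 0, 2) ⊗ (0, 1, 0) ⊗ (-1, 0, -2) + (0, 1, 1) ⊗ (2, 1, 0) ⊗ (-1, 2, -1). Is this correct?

No

Reconstruct entry (1,0,0) from the claimed factors: Σₗ aₗ[1]bₗ[0]cₗ[0] = (1)·(1)·(1) + (0)·(0)·(-1) + (1)·(2)·(-1) = -1, but T[1,0,0] = 1. The claim is false.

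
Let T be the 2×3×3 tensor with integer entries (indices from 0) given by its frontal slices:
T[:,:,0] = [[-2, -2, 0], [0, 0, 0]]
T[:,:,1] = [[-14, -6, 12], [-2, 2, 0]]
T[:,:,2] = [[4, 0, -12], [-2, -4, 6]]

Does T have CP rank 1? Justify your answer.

The mode-2 unfolding of T (rows indexed by j, columns by (i,k) = (0,0), (0,1), (0,2), (1,0), (1,1), (1,2)) is [[-2, -14, 4, 0, -2, -2], [-2, -6, 0, 0, 2, -4], [0, 12, -12, 0, 0, 6]].
There the 3×3 minor on rows j ∈ {0, 1, 2}, columns (i,k) ∈ {(0,0), (0,1), (0,2)} is det [[-2, -14, 4], [-2, -6, 0], [0, 12, -12]] = 96 ≠ 0, so this unfolding has rank ≥ 3; CP rank is at least every unfolding rank, so rank(T) ≥ 3.
In particular rank(T) ≥ 3 > 1, so T is not rank-1.

No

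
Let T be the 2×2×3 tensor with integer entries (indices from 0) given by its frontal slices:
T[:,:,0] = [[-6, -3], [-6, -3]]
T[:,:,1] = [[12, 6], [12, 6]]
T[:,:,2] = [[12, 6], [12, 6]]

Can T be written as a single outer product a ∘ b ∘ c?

If T = a ∘ b ∘ c then every fibre of T is a multiple of the corresponding factor, so read the factors off the fibres through the nonzero entry T[0,0,0] = -6.
The mode-1 fibre T[:,0,0] = [-6, -6] gives a = [1, 1] (primitive direction); the mode-2 fibre T[0,:,0] = [-6, -3] gives b = [2, 1]; then c[k] = T[0,0,k] / (a[0]·b[0]) = [-6, 12, 12] / 2 = [-3, 6, 6].
Expanding [1, 1] ∘ [2, 1] ∘ [-3, 6, 6] reproduces all 12 entries of T, so T = [1, 1] ∘ [2, 1] ∘ [-3, 6, 6] and rank(T) ≤ 1.
Equivalently every frontal slice T[:,:,k] is c[k] times the rank-1 matrix [1, 1] ∘ [2, 1]. So T has rank 1 (it is nonzero).

Yes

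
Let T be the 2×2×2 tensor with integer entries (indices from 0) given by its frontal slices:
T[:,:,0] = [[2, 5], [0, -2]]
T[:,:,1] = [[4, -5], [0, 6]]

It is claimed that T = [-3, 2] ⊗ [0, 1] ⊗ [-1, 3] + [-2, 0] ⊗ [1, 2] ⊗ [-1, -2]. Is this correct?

Reconstruct entry (0,1,0) from the claimed factors: Σₗ aₗ[0]bₗ[1]cₗ[0] = (-3)·(1)·(-1) + (-2)·(2)·(-1) = 7, but T[0,1,0] = 5. The claim is false.

No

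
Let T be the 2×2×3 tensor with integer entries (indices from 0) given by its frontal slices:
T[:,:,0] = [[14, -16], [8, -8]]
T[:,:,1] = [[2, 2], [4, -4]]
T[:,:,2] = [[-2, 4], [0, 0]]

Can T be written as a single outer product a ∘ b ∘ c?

The mode-1 unfolding of T (rows indexed by i, columns by (j,k) = (0,0), (0,1), (0,2), (1,0), (1,1), (1,2)) is [[14, 2, -2, -16, 2, 4], [8, 4, 0, -8, -4, 0]].
There the 2×2 minor on rows i ∈ {0, 1}, columns (j,k) ∈ {(0,0), (0,1)} is det [[14, 2], [8, 4]] = 40 ≠ 0, so this unfolding has rank ≥ 2; CP rank is at least every unfolding rank, so rank(T) ≥ 2.
In particular rank(T) ≥ 2 > 1, so T is not rank-1.

No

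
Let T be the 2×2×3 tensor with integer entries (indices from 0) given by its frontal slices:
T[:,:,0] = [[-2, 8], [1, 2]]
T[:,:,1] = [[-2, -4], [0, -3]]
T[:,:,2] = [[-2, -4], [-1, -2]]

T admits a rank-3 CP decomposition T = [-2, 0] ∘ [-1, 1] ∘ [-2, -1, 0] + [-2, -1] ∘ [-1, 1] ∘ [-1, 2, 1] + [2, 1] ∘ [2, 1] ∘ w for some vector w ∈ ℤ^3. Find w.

Subtract the known terms from T to get the rank-1 residual R = [2, 1] ∘ [2, 1] ∘ w, so R[i,j,k] = a[i]·b[j]·w[k]. Pick indices with nonzero a[0]·b[0] = (2)·(2) = 4. Only the fibre through (0,0,·) is needed: R[0,0,:] = T[0,0,:] − Σₗ aₗ[0]bₗ[0]cₗ = [-2, -2, -2] − (-2)·(-1)·[-2, -1, 0] − (-2)·(-1)·[-1, 2, 1] = [4, -4, -4]. Then w[k] = R[0,0,k] / 4 for each k, giving w = [4, -4, -4] / 4 = [1, -1, -1].

w = [1, -1, -1]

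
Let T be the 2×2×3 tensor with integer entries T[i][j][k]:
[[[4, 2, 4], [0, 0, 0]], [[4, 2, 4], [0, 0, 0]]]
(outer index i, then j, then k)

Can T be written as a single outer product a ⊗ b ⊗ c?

If T = a ⊗ b ⊗ c then every fibre of T is a multiple of the corresponding factor, so read the factors off the fibres through the nonzero entry T[0,0,0] = 4.
The mode-1 fibre T[:,0,0] = [4, 4] gives a = [1, 1] (primitive direction); the mode-2 fibre T[0,:,0] = [4, 0] gives b = [1, 0]; then c[k] = T[0,0,k] / (a[0]·b[0]) = [4, 2, 4] / 1 = [4, 2, 4].
Expanding [1, 1] ⊗ [1, 0] ⊗ [4, 2, 4] reproduces all 12 entries of T, so T = [1, 1] ⊗ [1, 0] ⊗ [4, 2, 4] and rank(T) ≤ 1.
Equivalently every frontal slice T[:,:,k] is c[k] times the rank-1 matrix [1, 1] ⊗ [1, 0]. So T has rank 1 (it is nonzero).

Yes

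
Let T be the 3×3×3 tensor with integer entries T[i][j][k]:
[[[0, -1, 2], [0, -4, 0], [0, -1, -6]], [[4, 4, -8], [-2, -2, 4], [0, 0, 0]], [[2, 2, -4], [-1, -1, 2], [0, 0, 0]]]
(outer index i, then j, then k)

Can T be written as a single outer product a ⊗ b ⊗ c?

The mode-2 unfolding of T (rows indexed by j, columns by (i,k) = (0,0), (0,1), (0,2), (1,0), (1,1), (1,2), (2,0), (2,1), (2,2)) is [[0, -1, 2, 4, 4, -8, 2, 2, -4], [0, -4, 0, -2, -2, 4, -1, -1, 2], [0, -1, -6, 0, 0, 0, 0, 0, 0]].
There the 3×3 minor on rows j ∈ {0, 1, 2}, columns (i,k) ∈ {(0,1), (0,2), (1,0)} is det [[-1, 2, 4], [-4, 0, -2], [-1, -6, 0]] = 112 ≠ 0, so this unfolding has rank ≥ 3; CP rank is at least every unfolding rank, so rank(T) ≥ 3.
In particular rank(T) ≥ 3 > 1, so T is not rank-1.

No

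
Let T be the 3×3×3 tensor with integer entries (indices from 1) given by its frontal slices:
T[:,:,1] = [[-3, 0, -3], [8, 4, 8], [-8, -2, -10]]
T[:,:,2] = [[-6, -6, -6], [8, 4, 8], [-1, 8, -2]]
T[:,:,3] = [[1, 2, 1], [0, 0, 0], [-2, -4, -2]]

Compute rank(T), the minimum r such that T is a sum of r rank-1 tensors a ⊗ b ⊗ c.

3

Lower bound: in the mode-3 unfolding of T (rows indexed by k, columns by (i,j)) the 3×3 minor on rows k ∈ {1, 2, 3}, columns (i,j) ∈ {(1,1), (1,2), (3,1)} is det [[-3, 0, -8], [-6, -6, -1], [1, 2, -2]] = 6 ≠ 0, so that unfolding has rank ≥ 3 and hence rank(T) ≥ 3 (CP rank is at least every unfolding rank, though it can be larger).
Upper bound: T is a sum of 3 rank-1 terms, T = (0, 0, 1) ⊗ (1, -2, 2) ⊗ (-2, -1, 0) + (1, -2, 1) ⊗ (2, 1, 2) ⊗ (-2, -2, 0) + (1, 0, -2) ⊗ (1, 2, 1) ⊗ (1, -2, 1) (written with every a and b primitive with positive leading entry and the scale carried by c; CP decompositions are not unique, and this one is verified by expanding entrywise), so rank(T) ≤ 3.
These bounds meet, so rank(T) = 3.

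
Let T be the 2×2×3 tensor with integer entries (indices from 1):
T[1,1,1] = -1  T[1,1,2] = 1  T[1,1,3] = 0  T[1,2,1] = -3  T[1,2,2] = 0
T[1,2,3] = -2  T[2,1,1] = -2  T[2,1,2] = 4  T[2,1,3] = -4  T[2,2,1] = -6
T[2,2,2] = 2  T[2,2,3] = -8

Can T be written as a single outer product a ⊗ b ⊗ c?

The mode-3 unfolding of T (rows indexed by k, columns by (i,j) = (1,1), (1,2), (2,1), (2,2)) is [[-1, -3, -2, -6], [1, 0, 4, 2], [0, -2, -4, -8]].
There the 3×3 minor on rows k ∈ {1, 2, 3}, columns (i,j) ∈ {(1,1), (1,2), (2,1)} is det [[-1, -3, -2], [1, 0, 4], [0, -2, -4]] = -16 ≠ 0, so this unfolding has rank ≥ 3; CP rank is at least every unfolding rank, so rank(T) ≥ 3.
In particular rank(T) ≥ 3 > 1, so T is not rank-1.

No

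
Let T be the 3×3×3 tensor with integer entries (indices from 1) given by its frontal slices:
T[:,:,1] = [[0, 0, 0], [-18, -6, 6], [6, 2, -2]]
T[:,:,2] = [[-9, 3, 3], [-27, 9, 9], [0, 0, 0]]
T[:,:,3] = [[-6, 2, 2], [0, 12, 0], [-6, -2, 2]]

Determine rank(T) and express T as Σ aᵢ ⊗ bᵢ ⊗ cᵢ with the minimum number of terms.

Lower bound: in the mode-3 unfolding of T (rows indexed by k, columns by (i,j)) the 2×2 minor on rows k ∈ {1, 2}, columns (i,j) ∈ {(1,1), (2,1)} is det [[0, -18], [-9, -27]] = -162 ≠ 0, so that unfolding has rank ≥ 2 and hence rank(T) ≥ 2 (CP rank is at least every unfolding rank, though it can be larger).
Upper bound: with S_k = T[:,:,k], the two rank-1 terms a₁b₁ᵀ, a₂b₂ᵀ are the rank-1 members of the pencil x·S₁ + y·S₂.
The 2×2 minor of x·S₁ + y·S₂ on rows {1,2}, columns {1,2} is 108·xy = 108·(y)(x), vanishing at (x:y) = (1:0) and (0:1).
M₁ = S₁ = [[0, 0, 0], [-18, -6, 6], [6, 2, -2]] = (-2)·[0, 3, -1][3, 1, -1]ᵀ and M₂ = S₂ = [[-9, 3, 3], [-27, 9, 9], [0, 0, 0]] = (-3)·[1, 3, 0][3, -1, -1]ᵀ, so take a₁ = [0, 3, -1], b₁ = [3, 1, -1], a₂ = [1, 3, 0], b₂ = [3, -1, -1].
Each slice is an integer combination of E₁ = a₁b₁ᵀ and E₂ = a₂b₂ᵀ: S₁ = −2·E₁, S₂ = −3·E₂, S₃ = 2·E₁ − 2·E₂; reading off coefficients, c₁ = [-2, 0, 2] and c₂ = [0, -3, -2].
Hence T = [0, 3, -1] ⊗ [3, 1, -1] ⊗ [-2, 0, 2] + [1, 3, 0] ⊗ [3, -1, -1] ⊗ [0, -3, -2], so rank(T) ≤ 2.
These bounds meet, so rank(T) = 2.

rank(T) = 2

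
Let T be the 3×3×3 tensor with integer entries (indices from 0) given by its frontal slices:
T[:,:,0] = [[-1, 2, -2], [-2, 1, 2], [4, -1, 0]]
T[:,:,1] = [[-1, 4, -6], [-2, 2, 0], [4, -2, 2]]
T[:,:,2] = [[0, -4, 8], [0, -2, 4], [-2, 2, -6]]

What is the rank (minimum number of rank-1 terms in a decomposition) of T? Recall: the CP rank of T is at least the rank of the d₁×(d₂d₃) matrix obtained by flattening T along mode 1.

3

Lower bound: the mode-1 unfolding of T (rows indexed by i, columns by (j,k) = (0,0), (0,1), (0,2), (1,0), (1,1), (1,2), (2,0), (2,1), (2,2)) is [[-1, -1, 0, 2, 4, -4, -2, -6, 8], [-2, -2, 0, 1, 2, -2, 2, 0, 4], [4, 4, -2, -1, -2, 2, 0, 2, -6]].
There the 3×3 minor on rows i ∈ {0, 1, 2}, columns (j,k) ∈ {(0,0), (0,2), (1,0)} is det [[-1, 0, 2], [-2, 0, 1], [4, -2, -1]] = 6 ≠ 0, so this unfolding has rank ≥ 3; CP rank is at least every unfolding rank, so rank(T) ≥ 3. (Flattening ranks never certify an upper bound on CP rank; for that we must actually write T with 3 rank-1 terms.)
Upper bound: T is a sum of 3 rank-1 terms, T = [0, 0, 1] ∘ [1, 0, 1] ∘ [2, 2, -2] + [1, 2, -2] ∘ [1, 0, -2] ∘ [-1, -1, 0] + [2, 1, -1] ∘ [0, 1, -2] ∘ [1, 2, -2] (one valid choice — decompositions are not unique — normalised so each a, b is primitive with positive first nonzero entry; check it by expanding all entries), so rank(T) ≤ 3.
These bounds meet, so rank(T) = 3.
Check entry T[1,0,0] = -2: (0)·(1)·(2) + (2)·(1)·(-1) + (1)·(0)·(1) = -2.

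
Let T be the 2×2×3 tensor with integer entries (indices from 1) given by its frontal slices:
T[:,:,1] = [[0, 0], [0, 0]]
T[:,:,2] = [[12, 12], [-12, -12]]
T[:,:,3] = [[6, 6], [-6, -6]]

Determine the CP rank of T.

Lower bound: T ≠ 0 (e.g. T[1,1,2] = 12), so rank(T) ≥ 1.
Upper bound: if T = a ⊗ b ⊗ c then every fibre of T is a multiple of the corresponding factor, so read the factors off the fibres through the nonzero entry T[1,1,2] = 12.
The mode-1 fibre T[:,1,2] = [12, -12] gives a = [1, -1] (primitive direction); the mode-2 fibre T[1,:,2] = [12, 12] gives b = [1, 1]; then c[k] = T[1,1,k] / (a[1]·b[1]) = [0, 12, 6] / 1 = [0, 12, 6].
Expanding [1, -1] ⊗ [1, 1] ⊗ [0, 12, 6] reproduces all 12 entries of T, so T = [1, -1] ⊗ [1, 1] ⊗ [0, 12, 6] and rank(T) ≤ 1.
These bounds meet, so rank(T) = 1.
Check entry T[2,2,2] = -12: (-1)·(1)·(12) = -12.

1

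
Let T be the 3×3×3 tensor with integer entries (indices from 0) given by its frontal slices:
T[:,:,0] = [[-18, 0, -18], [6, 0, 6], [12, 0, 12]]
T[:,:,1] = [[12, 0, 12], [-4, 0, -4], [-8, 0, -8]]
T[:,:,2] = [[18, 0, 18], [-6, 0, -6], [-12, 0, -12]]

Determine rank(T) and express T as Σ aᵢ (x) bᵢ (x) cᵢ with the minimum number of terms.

rank(T) = 1

Lower bound: T ≠ 0 (e.g. T[0,0,0] = -18), so rank(T) ≥ 1.
Upper bound: if T = a (x) b (x) c then every fibre of T is a multiple of the corresponding factor, so read the factors off the fibres through the nonzero entry T[0,0,0] = -18.
The mode-1 fibre T[:,0,0] = [-18, 6, 12] gives a = [3, -1, -2] (primitive direction); the mode-2 fibre T[0,:,0] = [-18, 0, -18] gives b = [1, 0, 1]; then c[k] = T[0,0,k] / (a[0]·b[0]) = [-18, 12, 18] / 3 = [-6, 4, 6].
Expanding [3, -1, -2] (x) [1, 0, 1] (x) [-6, 4, 6] reproduces all 27 entries of T, so T = [3, -1, -2] (x) [1, 0, 1] (x) [-6, 4, 6] and rank(T) ≤ 1.
These bounds meet, so rank(T) = 1.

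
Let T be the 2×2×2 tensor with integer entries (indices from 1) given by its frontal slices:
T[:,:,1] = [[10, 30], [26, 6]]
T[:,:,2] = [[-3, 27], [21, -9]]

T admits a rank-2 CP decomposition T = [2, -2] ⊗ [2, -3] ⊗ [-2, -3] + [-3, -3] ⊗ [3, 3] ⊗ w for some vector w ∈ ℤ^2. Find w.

Subtract the known terms from T to get the rank-1 residual R = [-3, -3] ⊗ [3, 3] ⊗ w, so R[i,j,k] = a[i]·b[j]·w[k]. Pick indices with nonzero a[1]·b[1] = (-3)·(3) = -9. Only the fibre through (1,1,·) is needed: R[1,1,:] = T[1,1,:] − Σₗ aₗ[1]bₗ[1]cₗ = [10, -3] − (2)·(2)·[-2, -3] = [18, 9]. Then w[k] = R[1,1,k] / -9 for each k, giving w = [18, 9] / -9 = [-2, -1].

w = [-2, -1]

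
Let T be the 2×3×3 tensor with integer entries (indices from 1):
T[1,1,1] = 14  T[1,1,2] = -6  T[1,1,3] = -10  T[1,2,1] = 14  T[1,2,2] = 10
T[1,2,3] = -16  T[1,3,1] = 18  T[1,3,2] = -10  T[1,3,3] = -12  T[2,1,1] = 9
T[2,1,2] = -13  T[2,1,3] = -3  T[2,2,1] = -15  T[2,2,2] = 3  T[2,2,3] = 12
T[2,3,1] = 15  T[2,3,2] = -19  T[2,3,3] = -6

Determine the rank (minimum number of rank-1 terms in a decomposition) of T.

Lower bound: in the mode-2 unfolding of T (rows indexed by j, columns by (i,k)) the 2×2 minor on rows j ∈ {1, 2}, columns (i,k) ∈ {(1,1), (1,2)} is det [[14, -6], [14, 10]] = 224 ≠ 0, so that unfolding has rank ≥ 2 and hence rank(T) ≥ 2 (CP rank is at least every unfolding rank, though it can be larger).
Upper bound: with S_k = T[:,:,k], the two rank-1 terms a₁b₁ᵀ, a₂b₂ᵀ are the rank-1 members of the pencil x·S₁ + y·S₂.
The 2×2 minor of x·S₁ + y·S₂ on rows {1,2}, columns {1,2} is −336·x² + 224·xy + 112·y² = (-112)·(x − y)(3·x + y), vanishing at (x:y) = (1:1) and (1:-3).
M₁ = S₁ + S₂ = [[8, 24, 8], [-4, -12, -4]] = 4·[2, -1][1, 3, 1]ᵀ and M₂ = S₁ − 3·S₂ = [[32, -16, 48], [48, -24, 72]] = 8·[2, 3][2, -1, 3]ᵀ, so take a₁ = [2, -1], b₁ = [1, 3, 1], a₂ = [2, 3], b₂ = [2, -1, 3].
Each slice is an integer combination of E₁ = a₁b₁ᵀ and E₂ = a₂b₂ᵀ: S₁ = 3·E₁ + 2·E₂, S₂ = E₁ − 2·E₂, S₃ = −3·E₁ − E₂; reading off coefficients, c₁ = [3, 1, -3] and c₂ = [2, -2, -1].
Hence T = [2, -1] ⊗ [1, 3, 1] ⊗ [3, 1, -3] + [2, 3] ⊗ [2, -1, 3] ⊗ [2, -2, -1], so rank(T) ≤ 2.
These bounds meet, so rank(T) = 2.

2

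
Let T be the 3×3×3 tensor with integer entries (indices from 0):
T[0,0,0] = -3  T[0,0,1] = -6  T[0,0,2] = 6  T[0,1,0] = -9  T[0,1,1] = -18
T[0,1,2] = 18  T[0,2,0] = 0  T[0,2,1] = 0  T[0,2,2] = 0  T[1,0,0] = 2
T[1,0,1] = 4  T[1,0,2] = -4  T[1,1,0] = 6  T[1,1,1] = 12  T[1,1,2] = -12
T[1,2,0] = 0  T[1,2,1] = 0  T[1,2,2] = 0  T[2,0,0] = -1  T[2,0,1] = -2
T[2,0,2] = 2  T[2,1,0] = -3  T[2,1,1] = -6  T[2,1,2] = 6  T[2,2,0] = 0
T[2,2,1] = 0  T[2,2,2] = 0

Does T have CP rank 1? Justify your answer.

Yes

If T = a (x) b (x) c then every fibre of T is a multiple of the corresponding factor, so read the factors off the fibres through the nonzero entry T[0,0,0] = -3.
The mode-1 fibre T[:,0,0] = [-3, 2, -1] gives a = [3, -2, 1] (primitive direction); the mode-2 fibre T[0,:,0] = [-3, -9, 0] gives b = [1, 3, 0]; then c[k] = T[0,0,k] / (a[0]·b[0]) = [-3, -6, 6] / 3 = [-1, -2, 2].
Expanding [3, -2, 1] (x) [1, 3, 0] (x) [-1, -2, 2] reproduces all 27 entries of T, so T = [3, -2, 1] (x) [1, 3, 0] (x) [-1, -2, 2] and rank(T) ≤ 1.
Equivalently every frontal slice T[:,:,k] is c[k] times the rank-1 matrix [3, -2, 1] (x) [1, 3, 0]. So T has rank 1 (it is nonzero).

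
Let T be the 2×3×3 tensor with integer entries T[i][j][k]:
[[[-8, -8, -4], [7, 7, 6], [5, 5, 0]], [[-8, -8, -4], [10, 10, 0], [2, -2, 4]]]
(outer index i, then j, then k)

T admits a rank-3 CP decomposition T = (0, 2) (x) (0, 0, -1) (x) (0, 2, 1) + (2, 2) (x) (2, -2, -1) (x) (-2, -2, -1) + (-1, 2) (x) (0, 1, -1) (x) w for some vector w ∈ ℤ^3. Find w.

Subtract the known terms from T to get the rank-1 residual R = (-1, 2) (x) (0, 1, -1) (x) w, so R[i,j,k] = a[i]·b[j]·w[k]. Pick indices with nonzero a[0]·b[1] = (-1)·(1) = -1. Only the fibre through (0,1,·) is needed: R[0,1,:] = T[0,1,:] − Σₗ aₗ[0]bₗ[1]cₗ = [7, 7, 6] − (0)·(0)·(0, 2, 1) − (2)·(-2)·(-2, -2, -1) = [-1, -1, 2]. Then w[k] = R[0,1,k] / -1 for each k, giving w = [-1, -1, 2] / -1 = (1, 1, -2).

w = (1, 1, -2)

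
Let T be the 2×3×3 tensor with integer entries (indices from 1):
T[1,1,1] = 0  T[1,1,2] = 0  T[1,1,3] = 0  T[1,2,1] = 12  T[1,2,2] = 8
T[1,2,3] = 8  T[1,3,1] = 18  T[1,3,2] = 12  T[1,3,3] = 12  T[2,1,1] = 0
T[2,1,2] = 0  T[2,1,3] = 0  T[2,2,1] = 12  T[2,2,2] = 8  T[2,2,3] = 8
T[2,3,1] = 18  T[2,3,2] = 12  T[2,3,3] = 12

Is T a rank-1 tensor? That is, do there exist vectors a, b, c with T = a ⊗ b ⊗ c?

If T = a ⊗ b ⊗ c then every fibre of T is a multiple of the corresponding factor, so read the factors off the fibres through the nonzero entry T[1,2,1] = 12.
The mode-1 fibre T[:,2,1] = [12, 12] gives a = [1, 1] (primitive direction); the mode-2 fibre T[1,:,1] = [0, 12, 18] gives b = [0, 2, 3]; then c[k] = T[1,2,k] / (a[1]·b[2]) = [12, 8, 8] / 2 = [6, 4, 4].
Expanding [1, 1] ⊗ [0, 2, 3] ⊗ [6, 4, 4] reproduces all 18 entries of T, so T = [1, 1] ⊗ [0, 2, 3] ⊗ [6, 4, 4] and rank(T) ≤ 1.
Equivalently every frontal slice T[:,:,k] is c[k] times the rank-1 matrix [1, 1] ⊗ [0, 2, 3]. So T has rank 1 (it is nonzero).

Yes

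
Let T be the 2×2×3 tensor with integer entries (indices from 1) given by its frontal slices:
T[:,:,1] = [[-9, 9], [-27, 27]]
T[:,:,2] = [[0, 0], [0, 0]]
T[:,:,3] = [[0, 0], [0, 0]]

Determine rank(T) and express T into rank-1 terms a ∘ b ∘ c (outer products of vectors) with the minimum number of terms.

Lower bound: T ≠ 0 (e.g. T[1,1,1] = -9), so rank(T) ≥ 1.
Upper bound: if T = a ∘ b ∘ c then every fibre of T is a multiple of the corresponding factor, so read the factors off the fibres through the nonzero entry T[1,1,1] = -9.
The mode-1 fibre T[:,1,1] = [-9, -27] gives a = [1, 3] (primitive direction); the mode-2 fibre T[1,:,1] = [-9, 9] gives b = [1, -1]; then c[k] = T[1,1,k] / (a[1]·b[1]) = [-9, 0, 0] / 1 = [-9, 0, 0].
Expanding [1, 3] ∘ [1, -1] ∘ [-9, 0, 0] reproduces all 12 entries of T, so T = [1, 3] ∘ [1, -1] ∘ [-9, 0, 0] and rank(T) ≤ 1.
These bounds meet, so rank(T) = 1.

rank(T) = 1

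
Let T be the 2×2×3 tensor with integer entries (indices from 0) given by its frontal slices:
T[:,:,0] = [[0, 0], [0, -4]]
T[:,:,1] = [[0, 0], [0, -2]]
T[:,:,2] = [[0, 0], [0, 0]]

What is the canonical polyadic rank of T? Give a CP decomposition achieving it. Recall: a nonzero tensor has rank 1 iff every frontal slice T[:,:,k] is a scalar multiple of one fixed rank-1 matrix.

rank(T) = 1

Lower bound: T ≠ 0 (e.g. T[1,1,0] = -4), so rank(T) ≥ 1.
Upper bound: the mode-1 fibre T[:,1,0] = [0, -4] gives a = [0, 1] (primitive direction); the mode-2 fibre T[1,:,0] = [0, -4] gives b = [0, 1]; then c[k] = T[1,1,k] / (a[1]·b[1]) = [-4, -2, 0] / 1 = [-4, -2, 0].
Expanding [0, 1] ⊗ [0, 1] ⊗ [-4, -2, 0] reproduces all 12 entries of T, so T = [0, 1] ⊗ [0, 1] ⊗ [-4, -2, 0] and rank(T) ≤ 1.
These bounds meet, so rank(T) = 1.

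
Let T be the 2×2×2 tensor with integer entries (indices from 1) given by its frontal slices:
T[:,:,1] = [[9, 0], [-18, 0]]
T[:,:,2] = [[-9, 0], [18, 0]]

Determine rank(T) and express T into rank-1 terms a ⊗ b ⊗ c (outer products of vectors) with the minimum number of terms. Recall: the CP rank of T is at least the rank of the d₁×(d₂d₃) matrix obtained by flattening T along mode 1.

rank(T) = 1

Lower bound: T ≠ 0 (e.g. T[1,1,1] = 9), so rank(T) ≥ 1.
Upper bound: if T = a ⊗ b ⊗ c then every fibre of T is a multiple of the corresponding factor, so read the factors off the fibres through the nonzero entry T[1,1,1] = 9.
The mode-1 fibre T[:,1,1] = [9, -18] gives a = (1, -2) (primitive direction); the mode-2 fibre T[1,:,1] = [9, 0] gives b = (1, 0); then c[k] = T[1,1,k] / (a[1]·b[1]) = [9, -9] / 1 = (9, -9).
Expanding (1, -2) ⊗ (1, 0) ⊗ (9, -9) reproduces all 8 entries of T, so T = (1, -2) ⊗ (1, 0) ⊗ (9, -9) and rank(T) ≤ 1.
These bounds meet, so rank(T) = 1.
Check entry T[2,1,1] = -18: (-2)·(1)·(9) = -18.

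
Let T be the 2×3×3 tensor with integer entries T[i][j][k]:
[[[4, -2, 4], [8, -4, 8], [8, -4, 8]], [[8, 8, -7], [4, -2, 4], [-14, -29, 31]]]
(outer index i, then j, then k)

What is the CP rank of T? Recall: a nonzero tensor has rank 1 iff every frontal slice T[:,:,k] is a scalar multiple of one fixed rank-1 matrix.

2

Lower bound: the mode-1 unfolding of T (rows indexed by i, columns by (j,k) = (0,0), (0,1), (0,2), (1,0), (1,1), (1,2), (2,0), (2,1), (2,2)) is [[4, -2, 4, 8, -4, 8, 8, -4, 8], [8, 8, -7, 4, -2, 4, -14, -29, 31]].
There the 2×2 minor on rows i ∈ {0, 1}, columns (j,k) ∈ {(0,0), (0,1)} is det [[4, -2], [8, 8]] = 48 ≠ 0, so this unfolding has rank ≥ 2; CP rank is at least every unfolding rank, so rank(T) ≥ 2. (Unfolding ranks only ever bound the CP rank from below — rank(T) can be strictly larger than all of them — so the matching upper bound has to come from an explicit 2-term decomposition.)
Upper bound — finding two terms. Write S_k = T[:,:,k] for the frontal slices: S₀ = [[4, 8, 8], [8, 4, -14]], S₁ = [[-2, -4, -4], [8, -2, -29]], S₂ = [[4, 8, 8], [-7, 4, 31]].
If T = a₁ (x) b₁ (x) c₁ + a₂ (x) b₂ (x) c₂ then each S_k = c₁[k]·a₁b₁ᵀ + c₂[k]·a₂b₂ᵀ. S₀ and S₁ are linearly independent, so a₁b₁ᵀ and a₂b₂ᵀ must span the same plane of matrices: they are the rank-1 matrices of the form x·S₀ + y·S₁.
The 2×2 minor of x·S₀ + y·S₁ on rows {0,1}, columns {0,1} is −48·x² − 48·xy + 36·y² = (-12)·(2·x + 3·y)(2·x − y), vanishing at (x:y) = (3:-2) and (1:2).
M₁ = 3·S₀ − 2·S₁ = [[16, 32, 32], [8, 16, 16]] = 8·[2, 1][1, 2, 2]ᵀ and M₂ = S₀ + 2·S₁ = [[0, 0, 0], [24, 0, -72]] = 24·[0, 1][1, 0, -3]ᵀ, so take a₁ = [2, 1], b₁ = [1, 2, 2], a₂ = [0, 1], b₂ = [1, 0, -3].
Each slice is an integer combination of E₁ = a₁b₁ᵀ and E₂ = a₂b₂ᵀ: S₀ = 2·E₁ + 6·E₂, S₁ = −E₁ + 9·E₂, S₂ = 2·E₁ − 9·E₂; reading off coefficients, c₁ = [2, -1, 2] and c₂ = [6, 9, -9].
Hence T = [2, 1] (x) [1, 2, 2] (x) [2, -1, 2] + [0, 1] (x) [1, 0, -3] (x) [6, 9, -9], so rank(T) ≤ 2.
These bounds meet, so rank(T) = 2.
Check entry T[1,0,1] = 8: (1)·(1)·(-1) + (1)·(1)·(9) = 8.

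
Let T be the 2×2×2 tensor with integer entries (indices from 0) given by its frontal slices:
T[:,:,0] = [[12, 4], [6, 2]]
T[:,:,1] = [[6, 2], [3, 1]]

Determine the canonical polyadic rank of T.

Lower bound: T ≠ 0 (e.g. T[0,0,0] = 12), so rank(T) ≥ 1.
Upper bound: if T = a (x) b (x) c then every fibre of T is a multiple of the corresponding factor, so read the factors off the fibres through the nonzero entry T[0,0,0] = 12.
The mode-1 fibre T[:,0,0] = [12, 6] gives a = (2, 1) (primitive direction); the mode-2 fibre T[0,:,0] = [12, 4] gives b = (3, 1); then c[k] = T[0,0,k] / (a[0]·b[0]) = [12, 6] / 6 = (2, 1).
Expanding (2, 1) (x) (3, 1) (x) (2, 1) reproduces all 8 entries of T, so T = (2, 1) (x) (3, 1) (x) (2, 1) and rank(T) ≤ 1.
These bounds meet, so rank(T) = 1.
Check entry T[1,1,0] = 2: (1)·(1)·(2) = 2.

1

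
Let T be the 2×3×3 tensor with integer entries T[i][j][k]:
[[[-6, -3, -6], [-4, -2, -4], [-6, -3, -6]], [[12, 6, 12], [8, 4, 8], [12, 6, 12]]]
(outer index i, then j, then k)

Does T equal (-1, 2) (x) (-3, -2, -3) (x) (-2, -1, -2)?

Reconstruct entrywise from the claimed factors. For example, T[0,2,0] = -6 and Σₗ aₗ[0]bₗ[2]cₗ[0] = (-1)·(-3)·(-2) = -6; checking all 18 entries, every one matches. The claim holds.

Yes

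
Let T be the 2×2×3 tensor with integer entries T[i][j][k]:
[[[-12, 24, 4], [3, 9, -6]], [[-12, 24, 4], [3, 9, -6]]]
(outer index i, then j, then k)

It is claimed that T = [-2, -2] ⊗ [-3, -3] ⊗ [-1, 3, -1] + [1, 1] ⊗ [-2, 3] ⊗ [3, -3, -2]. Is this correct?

Reconstruct entry (0,0,2) from the claimed factors: Σₗ aₗ[0]bₗ[0]cₗ[2] = (-2)·(-3)·(-1) + (1)·(-2)·(-2) = -2, but T[0,0,2] = 4. The claim is false.

No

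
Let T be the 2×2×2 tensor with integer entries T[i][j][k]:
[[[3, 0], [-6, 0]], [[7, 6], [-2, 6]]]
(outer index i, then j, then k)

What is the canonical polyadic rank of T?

Lower bound: the mode-3 unfolding of T (rows indexed by k, columns by (i,j) = (0,0), (0,1), (1,0), (1,1)) is [[3, -6, 7, -2], [0, 0, 6, 6]].
There the 2×2 minor on rows k ∈ {0, 1}, columns (i,j) ∈ {(0,0), (1,0)} is det [[3, 7], [0, 6]] = 18 ≠ 0, so this unfolding has rank ≥ 2; CP rank is at least every unfolding rank, so rank(T) ≥ 2. (This is only a lower bound: in general the CP rank may exceed every unfolding rank, so we still need to exhibit 2 rank-1 terms summing to T.)
Upper bound — finding two terms. Write S_k = T[:,:,k] for the frontal slices: S₀ = [[3, -6], [7, -2]], S₁ = [[0, 0], [6, 6]].
If T = a₁ (x) b₁ (x) c₁ + a₂ (x) b₂ (x) c₂ then each S_k = c₁[k]·a₁b₁ᵀ + c₂[k]·a₂b₂ᵀ. S₀ and S₁ are linearly independent, so a₁b₁ᵀ and a₂b₂ᵀ must span the same plane of matrices: they are the rank-1 matrices of the form x·S₀ + y·S₁.
det(x·S₀ + y·S₁) is 36·x² + 54·xy = 18·(2·x + 3·y)(x), vanishing at (x:y) = (3:-2) and (0:1).
M₁ = 3·S₀ − 2·S₁ = [[9, -18], [9, -18]] = 9·[1, 1][1, -2]ᵀ and M₂ = S₁ = [[0, 0], [6, 6]] = 6·[0, 1][1, 1]ᵀ, so take a₁ = [1, 1], b₁ = [1, -2], a₂ = [0, 1], b₂ = [1, 1].
Each slice is an integer combination of E₁ = a₁b₁ᵀ and E₂ = a₂b₂ᵀ: S₀ = 3·E₁ + 4·E₂, S₁ = 6·E₂; reading off coefficients, c₁ = [3, 0] and c₂ = [4, 6].
Hence T = [1, 1] (x) [1, -2] (x) [3, 0] + [0, 1] (x) [1, 1] (x) [4, 6], so rank(T) ≤ 2.
These bounds meet, so rank(T) = 2.

2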